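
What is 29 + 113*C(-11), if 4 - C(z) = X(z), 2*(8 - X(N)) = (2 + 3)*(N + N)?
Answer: -6638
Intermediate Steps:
X(N) = 8 - 5*N (X(N) = 8 - (2 + 3)*(N + N)/2 = 8 - 5*2*N/2 = 8 - 5*N)
C(z) = -4 + 5*z (C(z) = 4 - (8 - 5*z) = 4 + (-8 + 5*z) = -4 + 5*z)
29 + 113*C(-11) = 29 + 113*(-4 + 5*(-11)) = 29 + 113*(-4 - 55) = 29 + 113*(-59) = 29 - 6667 = -6638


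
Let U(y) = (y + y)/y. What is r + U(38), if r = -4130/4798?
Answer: 2733/2399 ≈ 1.1392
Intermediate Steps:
r = -2065/2399 (r = -4130*1/4798 = -2065/2399 ≈ -0.86077)
U(y) = 2 (U(y) = (2*y)/y = 2)
r + U(38) = -2065/2399 + 2 = 2733/2399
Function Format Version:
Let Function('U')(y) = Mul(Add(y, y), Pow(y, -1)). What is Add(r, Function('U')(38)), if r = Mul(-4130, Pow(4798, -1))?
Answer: Rational(2733, 2399) ≈ 1.1392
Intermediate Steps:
r = Rational(-2065, 2399) (r = Mul(-4130, Rational(1, 4798)) = Rational(-2065, 2399) ≈ -0.86077)
Function('U')(y) = 2 (Function('U')(y) = Mul(Mul(2, y), Pow(y, -1)) = 2)
Add(r, Function('U')(38)) = Add(Rational(-2065, 2399), 2) = Rational(2733, 2399)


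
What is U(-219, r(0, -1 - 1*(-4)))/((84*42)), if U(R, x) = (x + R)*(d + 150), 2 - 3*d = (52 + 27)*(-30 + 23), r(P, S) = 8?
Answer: -70685/3528 ≈ -20.035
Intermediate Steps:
d = 185 (d = ⅔ - (52 + 27)*(-30 + 23)/3 = ⅔ - 79*(-7)/3 = ⅔ - ⅓*(-553) = ⅔ + 553/3 = 185)
U(R, x) = 335*R + 335*x (U(R, x) = (x + R)*(185 + 150) = (R + x)*335 = 335*R + 335*x)
U(-219, r(0, -1 - 1*(-4)))/((84*42)) = (335*(-219) + 335*8)/((84*42)) = (-73365 + 2680)/3528 = -70685*1/3528 = -70685/3528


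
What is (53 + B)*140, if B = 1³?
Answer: 7560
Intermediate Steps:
B = 1
(53 + B)*140 = (53 + 1)*140 = 54*140 = 7560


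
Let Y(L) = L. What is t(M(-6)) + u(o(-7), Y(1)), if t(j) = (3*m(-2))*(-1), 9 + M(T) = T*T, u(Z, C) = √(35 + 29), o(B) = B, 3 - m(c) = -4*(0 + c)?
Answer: 23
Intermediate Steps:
m(c) = 3 + 4*c (m(c) = 3 - (-4)*(0 + c) = 3 - (-4)*c = 3 + 4*c)
u(Z, C) = 8 (u(Z, C) = √64 = 8)
M(T) = -9 + T² (M(T) = -9 + T*T = -9 + T²)
t(j) = 15 (t(j) = (3*(3 + 4*(-2)))*(-1) = (3*(3 - 8))*(-1) = (3*(-5))*(-1) = -15*(-1) = 15)
t(M(-6)) + u(o(-7), Y(1)) = 15 + 8 = 23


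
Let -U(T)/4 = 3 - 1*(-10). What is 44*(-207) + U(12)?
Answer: -9160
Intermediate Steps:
U(T) = -52 (U(T) = -4*(3 - 1*(-10)) = -4*(3 + 10) = -4*13 = -52)
44*(-207) + U(12) = 44*(-207) - 52 = -9108 - 52 = -9160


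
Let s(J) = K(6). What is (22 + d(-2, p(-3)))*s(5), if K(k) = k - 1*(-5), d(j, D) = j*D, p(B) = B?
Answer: 308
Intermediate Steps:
d(j, D) = D*j
K(k) = 5 + k (K(k) = k + 5 = 5 + k)
s(J) = 11 (s(J) = 5 + 6 = 11)
(22 + d(-2, p(-3)))*s(5) = (22 - 3*(-2))*11 = (22 + 6)*11 = 28*11 = 308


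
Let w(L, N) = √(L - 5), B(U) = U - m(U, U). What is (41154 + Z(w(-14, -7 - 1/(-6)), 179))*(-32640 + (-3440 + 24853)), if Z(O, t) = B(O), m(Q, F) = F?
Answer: -462035958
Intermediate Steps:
B(U) = 0 (B(U) = U - U = 0)
w(L, N) = √(-5 + L)
Z(O, t) = 0
(41154 + Z(w(-14, -7 - 1/(-6)), 179))*(-32640 + (-3440 + 24853)) = (41154 + 0)*(-32640 + (-3440 + 24853)) = 41154*(-32640 + 21413) = 41154*(-11227) = -462035958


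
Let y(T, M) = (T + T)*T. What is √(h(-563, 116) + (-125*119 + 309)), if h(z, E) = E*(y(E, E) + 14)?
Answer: 5*√124354 ≈ 1763.2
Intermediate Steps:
y(T, M) = 2*T² (y(T, M) = (2*T)*T = 2*T²)
h(z, E) = E*(14 + 2*E²) (h(z, E) = E*(2*E² + 14) = E*(14 + 2*E²))
√(h(-563, 116) + (-125*119 + 309)) = √(2*116*(7 + 116²) + (-125*119 + 309)) = √(2*116*(7 + 13456) + (-14875 + 309)) = √(2*116*13463 - 14566) = √(3123416 - 14566) = √3108850 = 5*√124354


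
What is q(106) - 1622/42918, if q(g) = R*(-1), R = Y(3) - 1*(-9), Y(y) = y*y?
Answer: -387073/21459 ≈ -18.038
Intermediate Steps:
Y(y) = y**2
R = 18 (R = 3**2 - 1*(-9) = 9 + 9 = 18)
q(g) = -18 (q(g) = 18*(-1) = -18)
q(106) - 1622/42918 = -18 - 1622/42918 = -18 - 1622*1/42918 = -18 - 811/21459 = -387073/21459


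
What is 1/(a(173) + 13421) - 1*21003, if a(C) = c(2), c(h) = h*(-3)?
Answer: -281755244/13415 ≈ -21003.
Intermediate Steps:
c(h) = -3*h
a(C) = -6 (a(C) = -3*2 = -6)
1/(a(173) + 13421) - 1*21003 = 1/(-6 + 13421) - 1*21003 = 1/13415 - 21003 = -281755244/13415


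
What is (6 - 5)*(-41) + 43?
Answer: 2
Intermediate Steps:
(6 - 5)*(-41) + 43 = 1*(-41) + 43 = -41 + 43 = 2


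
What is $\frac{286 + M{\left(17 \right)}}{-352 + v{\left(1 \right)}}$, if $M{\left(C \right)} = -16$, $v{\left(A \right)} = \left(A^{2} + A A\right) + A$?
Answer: $- \frac{270}{349} \approx -0.77364$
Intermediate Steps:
$v{\left(A \right)} = A + 2 A^{2}$ ($v{\left(A \right)} = \left(A^{2} + A^{2}\right) + A = 2 A^{2} + A = A + 2 A^{2}$)
$\frac{286 + M{\left(17 \right)}}{-352 + v{\left(1 \right)}} = \frac{286 - 16}{-352 + 1 \left(1 + 2 \cdot 1\right)} = \frac{270}{-352 + 1 \left(1 + 2\right)} = \frac{270}{-352 + 1 \cdot 3} = \frac{270}{-352 + 3} = \frac{270}{-349} = 270 \left(- \frac{1}{349}\right) = - \frac{270}{349}$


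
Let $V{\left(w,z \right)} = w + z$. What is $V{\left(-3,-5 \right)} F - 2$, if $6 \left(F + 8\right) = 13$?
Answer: $\frac{134}{3} \approx 44.667$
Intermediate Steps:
$F = - \frac{35}{6}$ ($F = -8 + \frac{1}{6} \cdot 13 = -8 + \frac{13}{6} = - \frac{35}{6} \approx -5.8333$)
$V{\left(-3,-5 \right)} F - 2 = \left(-3 - 5\right) \left(- \frac{35}{6}\right) - 2 = \left(-8\right) \left(- \frac{35}{6}\right) - 2 = \frac{140}{3} - 2 = \frac{134}{3}$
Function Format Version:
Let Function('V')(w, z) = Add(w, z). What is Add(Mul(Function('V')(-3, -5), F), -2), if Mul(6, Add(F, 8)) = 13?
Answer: Rational(134, 3) ≈ 44.667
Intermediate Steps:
F = Rational(-35, 6) (F = Add(-8, Mul(Rational(1, 6), 13)) = Add(-8, Rational(13, 6)) = Rational(-35, 6) ≈ -5.8333)
Add(Mul(Function('V')(-3, -5), F), -2) = Add(Mul(Add(-3, -5), Rational(-35, 6)), -2) = Add(Mul(-8, Rational(-35, 6)), -2) = Add(Rational(140, 3), -2) = Rational(134, 3)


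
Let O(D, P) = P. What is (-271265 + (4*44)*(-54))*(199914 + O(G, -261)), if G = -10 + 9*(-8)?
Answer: -56056373157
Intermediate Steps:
G = -82 (G = -10 - 72 = -82)
(-271265 + (4*44)*(-54))*(199914 + O(G, -261)) = (-271265 + (4*44)*(-54))*(199914 - 261) = (-271265 + 176*(-54))*199653 = (-271265 - 9504)*199653 = -280769*199653 = -56056373157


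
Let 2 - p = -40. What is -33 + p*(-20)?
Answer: -873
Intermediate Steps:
p = 42 (p = 2 - 1*(-40) = 2 + 40 = 42)
-33 + p*(-20) = -33 + 42*(-20) = -33 - 840 = -873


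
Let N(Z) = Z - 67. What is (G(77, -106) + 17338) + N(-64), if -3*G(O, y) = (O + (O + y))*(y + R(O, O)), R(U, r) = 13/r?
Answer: 1455323/77 ≈ 18900.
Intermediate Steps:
N(Z) = -67 + Z
G(O, y) = -(y + 2*O)*(y + 13/O)/3 (G(O, y) = -(O + (O + y))*(y + 13/O)/3 = -(y + 2*O)*(y + 13/O)/3)
(G(77, -106) + 17338) + N(-64) = ((1/3)*(-13*(-106) + 77*(-26 - 1*(-106)**2 - 2*77*(-106)))/77 + 17338) + (-67 - 64) = ((1/3)*(1/77)*(1378 + 77*(-26 - 1*11236 + 16324)) + 17338) - 131 = ((1/3)*(1/77)*(1378 + 77*(-26 - 11236 + 16324)) + 17338) - 131 = ((1/3)*(1/77)*(1378 + 77*5062) + 17338) - 131 = ((1/3)*(1/77)*(1378 + 389774) + 17338) - 131 = ((1/3)*(1/77)*391152 + 17338) - 131 = (130384/77 + 17338) - 131 = 1465410/77 - 131 = 1455323/77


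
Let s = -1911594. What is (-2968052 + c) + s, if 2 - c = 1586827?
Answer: -6466471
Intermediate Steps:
c = -1586825 (c = 2 - 1*1586827 = 2 - 1586827 = -1586825)
(-2968052 + c) + s = (-2968052 - 1586825) - 1911594 = -4554877 - 1911594 = -6466471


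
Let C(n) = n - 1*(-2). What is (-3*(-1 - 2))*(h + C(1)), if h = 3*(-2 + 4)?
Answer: 81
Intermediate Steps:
C(n) = 2 + n (C(n) = n + 2 = 2 + n)
h = 6 (h = 3*2 = 6)
(-3*(-1 - 2))*(h + C(1)) = (-3*(-1 - 2))*(6 + (2 + 1)) = (-3*(-3))*(6 + 3) = 9*9 = 81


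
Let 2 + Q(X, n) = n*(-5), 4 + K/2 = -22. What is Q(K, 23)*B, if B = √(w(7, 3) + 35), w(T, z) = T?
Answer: -117*√42 ≈ -758.25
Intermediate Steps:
K = -52 (K = -8 + 2*(-22) = -8 - 44 = -52)
Q(X, n) = -2 - 5*n (Q(X, n) = -2 + n*(-5) = -2 - 5*n)
B = √42 (B = √(7 + 35) = √42 ≈ 6.4807)
Q(K, 23)*B = (-2 - 5*23)*√42 = (-2 - 115)*√42 = -117*√42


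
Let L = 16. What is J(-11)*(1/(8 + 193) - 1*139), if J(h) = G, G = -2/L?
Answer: 13969/804 ≈ 17.374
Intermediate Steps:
G = -⅛ (G = -2/16 = -2*1/16 = -⅛ ≈ -0.12500)
J(h) = -⅛
J(-11)*(1/(8 + 193) - 1*139) = -(1/(8 + 193) - 1*139)/8 = -(1/201 - 139)/8 = -⅛*(-27938/201) = 13969/804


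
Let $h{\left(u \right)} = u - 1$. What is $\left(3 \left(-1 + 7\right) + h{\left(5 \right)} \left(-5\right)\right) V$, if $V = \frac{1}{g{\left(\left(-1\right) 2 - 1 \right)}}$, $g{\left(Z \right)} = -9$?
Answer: $\frac{2}{9} \approx 0.22222$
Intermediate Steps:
$h{\left(u \right)} = -1 + u$
$V = - \frac{1}{9}$ ($V = \frac{1}{-9} = - \frac{1}{9} \approx -0.11111$)
$\left(3 \left(-1 + 7\right) + h{\left(5 \right)} \left(-5\right)\right) V = \left(3 \left(-1 + 7\right) + \left(-1 + 5\right) \left(-5\right)\right) \left(- \frac{1}{9}\right) = \left(3 \cdot 6 + 4 \left(-5\right)\right) \left(- \frac{1}{9}\right) = \left(18 - 20\right) \left(- \frac{1}{9}\right) = \left(-2\right) \left(- \frac{1}{9}\right) = \frac{2}{9}$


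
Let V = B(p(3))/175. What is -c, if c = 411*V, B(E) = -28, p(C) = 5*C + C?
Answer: 1644/25 ≈ 65.760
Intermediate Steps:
p(C) = 6*C
V = -4/25 (V = -28/175 = -28*1/175 = -4/25 ≈ -0.16000)
c = -1644/25 (c = 411*(-4/25) = -1644/25 ≈ -65.760)
-c = -1*(-1644/25) = 1644/25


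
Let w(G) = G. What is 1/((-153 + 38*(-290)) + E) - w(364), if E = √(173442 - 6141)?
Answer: -45379391765/124668628 - 3*√18589/124668628 ≈ -364.00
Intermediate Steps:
E = 3*√18589 (E = √167301 = 3*√18589 ≈ 409.02)
1/((-153 + 38*(-290)) + E) - w(364) = 1/((-153 + 38*(-290)) + 3*√18589) - 1*364 = 1/((-153 - 11020) + 3*√18589) - 364 = 1/(-11173 + 3*√18589) - 364 = -364 + 1/(-11173 + 3*√18589)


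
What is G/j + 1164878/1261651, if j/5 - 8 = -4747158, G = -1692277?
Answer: 29784315957827/29946232723250 ≈ 0.99459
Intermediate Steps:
j = -23735750 (j = 40 + 5*(-4747158) = 40 - 23735790 = -23735750)
G/j + 1164878/1261651 = -1692277/(-23735750) + 1164878/1261651 = -1692277*(-1/23735750) + 1164878*(1/1261651) = 1692277/23735750 + 1164878/1261651 = 29784315957827/29946232723250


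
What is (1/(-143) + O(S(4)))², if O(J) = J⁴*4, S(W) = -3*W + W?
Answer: 5489231953921/20449 ≈ 2.6844e+8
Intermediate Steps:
S(W) = -2*W
O(J) = 4*J⁴
(1/(-143) + O(S(4)))² = (1/(-143) + 4*(-2*4)⁴)² = (-1/143 + 4*(-8)⁴)² = (-1/143 + 4*4096)² = (-1/143 + 16384)² = (2342911/143)² = 5489231953921/20449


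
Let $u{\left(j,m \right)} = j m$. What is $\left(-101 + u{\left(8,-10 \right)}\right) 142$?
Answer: $-25702$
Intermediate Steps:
$\left(-101 + u{\left(8,-10 \right)}\right) 142 = \left(-101 + 8 \left(-10\right)\right) 142 = \left(-101 - 80\right) 142 = \left(-181\right) 142 = -25702$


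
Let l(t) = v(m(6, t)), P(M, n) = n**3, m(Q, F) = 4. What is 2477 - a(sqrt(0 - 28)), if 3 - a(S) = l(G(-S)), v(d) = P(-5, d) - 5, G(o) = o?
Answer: 2533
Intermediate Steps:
v(d) = -5 + d**3 (v(d) = d**3 - 5 = -5 + d**3)
l(t) = 59 (l(t) = -5 + 4**3 = -5 + 64 = 59)
a(S) = -56 (a(S) = 3 - 1*59 = 3 - 59 = -56)
2477 - a(sqrt(0 - 28)) = 2477 - 1*(-56) = 2477 + 56 = 2533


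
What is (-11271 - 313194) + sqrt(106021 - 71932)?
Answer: -324465 + sqrt(34089) ≈ -3.2428e+5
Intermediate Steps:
(-11271 - 313194) + sqrt(106021 - 71932) = -324465 + sqrt(34089)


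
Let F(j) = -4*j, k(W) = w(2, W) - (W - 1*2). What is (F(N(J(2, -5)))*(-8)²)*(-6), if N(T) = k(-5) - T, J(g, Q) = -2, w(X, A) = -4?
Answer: 7680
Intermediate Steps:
k(W) = -2 - W (k(W) = -4 - (W - 1*2) = -4 - (W - 2) = -4 - (-2 + W) = -4 + (2 - W) = -2 - W)
N(T) = 3 - T (N(T) = (-2 - 1*(-5)) - T = (-2 + 5) - T = 3 - T)
(F(N(J(2, -5)))*(-8)²)*(-6) = (-4*(3 - 1*(-2))*(-8)²)*(-6) = (-4*(3 + 2)*64)*(-6) = (-4*5*64)*(-6) = -20*64*(-6) = -1280*(-6) = 7680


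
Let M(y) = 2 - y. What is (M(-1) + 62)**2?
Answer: 4225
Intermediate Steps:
(M(-1) + 62)**2 = ((2 - 1*(-1)) + 62)**2 = ((2 + 1) + 62)**2 = (3 + 62)**2 = 65**2 = 4225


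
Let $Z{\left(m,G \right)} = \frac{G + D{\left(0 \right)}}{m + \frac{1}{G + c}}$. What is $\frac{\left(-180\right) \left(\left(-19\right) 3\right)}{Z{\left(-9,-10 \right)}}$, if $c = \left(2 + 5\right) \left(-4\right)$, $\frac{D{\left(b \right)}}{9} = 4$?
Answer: $- \frac{46305}{13} \approx -3561.9$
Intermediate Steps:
$D{\left(b \right)} = 36$ ($D{\left(b \right)} = 9 \cdot 4 = 36$)
$c = -28$ ($c = 7 \left(-4\right) = -28$)
$Z{\left(m,G \right)} = \frac{36 + G}{m + \frac{1}{-28 + G}}$ ($Z{\left(m,G \right)} = \frac{G + 36}{m + \frac{1}{G - 28}} = \frac{36 + G}{m + \frac{1}{-28 + G}}$)
$\frac{\left(-180\right) \left(\left(-19\right) 3\right)}{Z{\left(-9,-10 \right)}} = \frac{\left(-180\right) \left(\left(-19\right) 3\right)}{\frac{1}{1 - -252 - -90} \left(-1008 + \left(-10\right)^{2} + 8 \left(-10\right)\right)} = \frac{\left(-180\right) \left(-57\right)}{\frac{1}{1 + 252 + 90} \left(-1008 + 100 - 80\right)} = \frac{10260}{\frac{1}{343} \left(-988\right)} = \frac{10260}{- \frac{988}{343}} = 10260 \left(- \frac{343}{988}\right) = - \frac{46305}{13}$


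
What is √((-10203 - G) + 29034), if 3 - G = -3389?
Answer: √15439 ≈ 124.25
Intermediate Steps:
G = 3392 (G = 3 - 1*(-3389) = 3 + 3389 = 3392)
√((-10203 - G) + 29034) = √((-10203 - 1*3392) + 29034) = √((-10203 - 3392) + 29034) = √(-13595 + 29034) = √15439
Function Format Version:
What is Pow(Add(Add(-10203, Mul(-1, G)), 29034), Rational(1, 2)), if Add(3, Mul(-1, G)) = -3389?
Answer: Pow(15439, Rational(1, 2)) ≈ 124.25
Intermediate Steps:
G = 3392 (G = Add(3, Mul(-1, -3389)) = Add(3, 3389) = 3392)
Pow(Add(Add(-10203, Mul(-1, G)), 29034), Rational(1, 2)) = Pow(Add(Add(-10203, Mul(-1, 3392)), 29034), Rational(1, 2)) = Pow(Add(Add(-10203, -3392), 29034), Rational(1, 2)) = Pow(Add(-13595, 29034), Rational(1, 2)) = Pow(15439, Rational(1, 2))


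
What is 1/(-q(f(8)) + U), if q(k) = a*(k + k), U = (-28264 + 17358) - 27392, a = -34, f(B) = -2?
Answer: -1/38434 ≈ -2.6019e-5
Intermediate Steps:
U = -38298 (U = -10906 - 27392 = -38298)
q(k) = -68*k (q(k) = -34*(k + k) = -68*k)
1/(-q(f(8)) + U) = 1/(-(-68)*(-2) - 38298) = 1/(-1*136 - 38298) = 1/(-136 - 38298) = 1/(-38434) = -1/38434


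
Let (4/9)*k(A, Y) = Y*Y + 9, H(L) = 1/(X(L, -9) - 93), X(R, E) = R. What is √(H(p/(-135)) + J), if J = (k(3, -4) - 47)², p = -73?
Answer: √8542849/316 ≈ 9.2494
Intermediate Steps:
H(L) = 1/(-93 + L) (H(L) = 1/(L - 93) = 1/(-93 + L))
k(A, Y) = 81/4 + 9*Y²/4 (k(A, Y) = 9*(Y*Y + 9)/4 = 9*(Y² + 9)/4 = 9*(9 + Y²)/4 = 81/4 + 9*Y²/4)
J = 1369/16 (J = ((81/4 + (9/4)*(-4)²) - 47)² = ((81/4 + (9/4)*16) - 47)² = ((81/4 + 36) - 47)² = (225/4 - 47)² = (37/4)² = 1369/16 ≈ 85.563)
√(H(p/(-135)) + J) = √(1/(-93 - 73/(-135)) + 1369/16) = √(1/(-93 - 73*(-1/135)) + 1369/16) = √(1/(-93 + 73/135) + 1369/16) = √(1/(-12482/135) + 1369/16) = √(-135/12482 + 1369/16) = √(8542849/99856) = √8542849/316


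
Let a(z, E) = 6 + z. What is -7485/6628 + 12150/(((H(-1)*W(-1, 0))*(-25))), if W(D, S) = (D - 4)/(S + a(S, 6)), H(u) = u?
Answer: -19364673/33140 ≈ -584.33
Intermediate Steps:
W(D, S) = (-4 + D)/(6 + 2*S) (W(D, S) = (D - 4)/(S + (6 + S)) = (-4 + D)/(6 + 2*S))
-7485/6628 + 12150/(((H(-1)*W(-1, 0))*(-25))) = -7485/6628 + 12150/((-(-4 - 1)/(2*(3 + 0))*(-25))) = -7485*1/6628 + 12150/((-(-5)/(2*3)*(-25))) = -7485/6628 + 12150/((-(-5)/(2*3)*(-25))) = -7485/6628 + 12150/((-1*(-5/6)*(-25))) = -7485/6628 + 12150/(((5/6)*(-25))) = -7485/6628 + 12150/(-125/6) = -7485/6628 + 12150*(-6/125) = -7485/6628 - 2916/5 = -19364673/33140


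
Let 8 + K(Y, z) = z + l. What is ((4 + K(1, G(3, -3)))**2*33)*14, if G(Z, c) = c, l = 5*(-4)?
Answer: 336798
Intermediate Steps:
l = -20
K(Y, z) = -28 + z (K(Y, z) = -8 + (z - 20) = -8 + (-20 + z) = -28 + z)
((4 + K(1, G(3, -3)))**2*33)*14 = ((4 + (-28 - 3))**2*33)*14 = ((4 - 31)**2*33)*14 = ((-27)**2*33)*14 = (729*33)*14 = 24057*14 = 336798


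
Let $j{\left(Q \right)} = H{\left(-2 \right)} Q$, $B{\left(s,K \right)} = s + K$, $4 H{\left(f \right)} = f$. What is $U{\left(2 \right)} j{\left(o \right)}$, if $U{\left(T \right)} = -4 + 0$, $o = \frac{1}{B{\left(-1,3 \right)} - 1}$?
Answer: $2$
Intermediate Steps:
$H{\left(f \right)} = \frac{f}{4}$
$B{\left(s,K \right)} = K + s$
$o = 1$ ($o = \frac{1}{\left(3 - 1\right) - 1} = \frac{1}{2 - 1} = 1^{-1} = 1$)
$U{\left(T \right)} = -4$
$j{\left(Q \right)} = - \frac{Q}{2}$ ($j{\left(Q \right)} = \frac{1}{4} \left(-2\right) Q = - \frac{Q}{2}$)
$U{\left(2 \right)} j{\left(o \right)} = - 4 \left(\left(- \frac{1}{2}\right) 1\right) = \left(-4\right) \left(- \frac{1}{2}\right) = 2$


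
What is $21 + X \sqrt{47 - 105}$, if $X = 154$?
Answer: $21 + 154 i \sqrt{58} \approx 21.0 + 1172.8 i$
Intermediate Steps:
$21 + X \sqrt{47 - 105} = 21 + 154 \sqrt{47 - 105} = 21 + 154 \sqrt{-58} = 21 + 154 i \sqrt{58}$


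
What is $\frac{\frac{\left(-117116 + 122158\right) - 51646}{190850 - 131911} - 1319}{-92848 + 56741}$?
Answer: $\frac{77787145}{2128110473} \approx 0.036552$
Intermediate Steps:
$\frac{\frac{\left(-117116 + 122158\right) - 51646}{190850 - 131911} - 1319}{-92848 + 56741} = \frac{\frac{5042 - 51646}{58939} - 1319}{-36107} = \left(\left(-46604\right) \frac{1}{58939} - 1319\right) \left(- \frac{1}{36107}\right) = \left(- \frac{46604}{58939} - 1319\right) \left(- \frac{1}{36107}\right) = \left(- \frac{77787145}{58939}\right) \left(- \frac{1}{36107}\right) = \frac{77787145}{2128110473}$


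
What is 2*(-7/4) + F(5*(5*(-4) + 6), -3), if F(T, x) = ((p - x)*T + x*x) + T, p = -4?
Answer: 11/2 ≈ 5.5000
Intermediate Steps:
F(T, x) = T + x**2 + T*(-4 - x) (F(T, x) = ((-4 - x)*T + x*x) + T = (T*(-4 - x) + x**2) + T = (x**2 + T*(-4 - x)) + T = T + x**2 + T*(-4 - x))
2*(-7/4) + F(5*(5*(-4) + 6), -3) = 2*(-7/4) + ((-3)**2 - 15*(5*(-4) + 6) - 1*5*(5*(-4) + 6)*(-3)) = 2*(-7*1/4) + (9 - 15*(-20 + 6) - 1*5*(-20 + 6)*(-3)) = 2*(-7/4) + (9 - 15*(-14) - 1*5*(-14)*(-3)) = -7/2 + (9 - 3*(-70) - 1*(-70)*(-3)) = -7/2 + (9 + 210 - 210) = -7/2 + 9 = 11/2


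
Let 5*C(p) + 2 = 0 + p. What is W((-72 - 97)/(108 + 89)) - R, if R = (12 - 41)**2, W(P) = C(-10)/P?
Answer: -708281/845 ≈ -838.20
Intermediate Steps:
C(p) = -2/5 + p/5 (C(p) = -2/5 + (0 + p)/5 = -2/5 + p/5)
W(P) = -12/(5*P) (W(P) = (-2/5 + (1/5)*(-10))/P = (-2/5 - 2)/P = -12/(5*P))
R = 841 (R = (-29)**2 = 841)
W((-72 - 97)/(108 + 89)) - R = -12*(108 + 89)/(-72 - 97)/5 - 1*841 = -12/(5*((-169/197))) - 841 = -12/(5*((-169*1/197))) - 841 = -12/(5*(-169/197)) - 841 = -12/5*(-197/169) - 841 = 2364/845 - 841 = -708281/845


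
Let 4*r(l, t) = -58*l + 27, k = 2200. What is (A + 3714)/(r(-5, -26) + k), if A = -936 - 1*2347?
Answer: 1724/9117 ≈ 0.18910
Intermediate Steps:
A = -3283 (A = -936 - 2347 = -3283)
r(l, t) = 27/4 - 29*l/2 (r(l, t) = (-58*l + 27)/4 = (27 - 58*l)/4 = 27/4 - 29*l/2)
(A + 3714)/(r(-5, -26) + k) = (-3283 + 3714)/((27/4 - 29/2*(-5)) + 2200) = 431/((27/4 + 145/2) + 2200) = 431/(317/4 + 2200) = 431/(9117/4) = 431*(4/9117) = 1724/9117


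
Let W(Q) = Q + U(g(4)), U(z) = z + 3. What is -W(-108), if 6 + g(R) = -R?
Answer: 115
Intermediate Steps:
g(R) = -6 - R
U(z) = 3 + z
W(Q) = -7 + Q (W(Q) = Q + (3 + (-6 - 1*4)) = Q + (3 + (-6 - 4)) = Q + (3 - 10) = Q - 7 = -7 + Q)
-W(-108) = -(-7 - 108) = -1*(-115) = 115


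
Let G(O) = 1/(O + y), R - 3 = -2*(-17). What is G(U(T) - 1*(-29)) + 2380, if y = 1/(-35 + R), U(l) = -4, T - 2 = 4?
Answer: 121382/51 ≈ 2380.0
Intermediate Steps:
T = 6 (T = 2 + 4 = 6)
R = 37 (R = 3 - 2*(-17) = 3 + 34 = 37)
y = 1/2 (y = 1/(-35 + 37) = 1/2 ≈ 0.50000)
G(O) = 1/(1/2 + O) (G(O) = 1/(O + 1/2) = 1/(1/2 + O))
G(U(T) - 1*(-29)) + 2380 = 2/(1 + 2*(-4 - 1*(-29))) + 2380 = 2/(1 + 2*(-4 + 29)) + 2380 = 2/(1 + 2*25) + 2380 = 2/(1 + 50) + 2380 = 2/51 + 2380 = 121382/51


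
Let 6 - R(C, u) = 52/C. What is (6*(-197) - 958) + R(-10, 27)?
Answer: -10644/5 ≈ -2128.8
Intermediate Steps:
R(C, u) = 6 - 52/C
(6*(-197) - 958) + R(-10, 27) = (6*(-197) - 958) + (6 - 52/(-10)) = (-1182 - 958) + (6 - 52*(-1/10)) = -2140 + (6 + 26/5) = -2140 + 56/5 = -10644/5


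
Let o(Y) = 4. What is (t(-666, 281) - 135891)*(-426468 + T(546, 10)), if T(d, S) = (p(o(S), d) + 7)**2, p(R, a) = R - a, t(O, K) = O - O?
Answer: 19057761513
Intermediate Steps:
t(O, K) = 0
T(d, S) = (11 - d)**2 (T(d, S) = ((4 - d) + 7)**2 = (11 - d)**2)
(t(-666, 281) - 135891)*(-426468 + T(546, 10)) = (0 - 135891)*(-426468 + (-11 + 546)**2) = -135891*(-426468 + 535**2) = -135891*(-426468 + 286225) = -135891*(-140243) = 19057761513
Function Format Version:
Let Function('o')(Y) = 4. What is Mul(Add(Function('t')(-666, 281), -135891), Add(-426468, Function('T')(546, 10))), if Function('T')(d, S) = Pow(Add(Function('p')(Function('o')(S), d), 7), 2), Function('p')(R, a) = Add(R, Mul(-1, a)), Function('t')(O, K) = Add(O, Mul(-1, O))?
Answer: 19057761513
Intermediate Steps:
Function('t')(O, K) = 0
Function('T')(d, S) = Pow(Add(11, Mul(-1, d)), 2) (Function('T')(d, S) = Pow(Add(Add(4, Mul(-1, d)), 7), 2) = Pow(Add(11, Mul(-1, d)), 2))
Mul(Add(Function('t')(-666, 281), -135891), Add(-426468, Function('T')(546, 10))) = Mul(Add(0, -135891), Add(-426468, Pow(Add(-11, 546), 2))) = Mul(-135891, Add(-426468, Pow(535, 2))) = Mul(-135891, Add(-426468, 286225)) = Mul(-135891, -140243) = 19057761513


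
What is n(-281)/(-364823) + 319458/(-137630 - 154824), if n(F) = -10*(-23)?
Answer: -58306445177/53346972821 ≈ -1.0930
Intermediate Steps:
n(F) = 230
n(-281)/(-364823) + 319458/(-137630 - 154824) = 230/(-364823) + 319458/(-137630 - 154824) = 230*(-1/364823) + 319458/(-292454) = -230/364823 + 319458*(-1/292454) = -230/364823 - 159729/146227 = -58306445177/53346972821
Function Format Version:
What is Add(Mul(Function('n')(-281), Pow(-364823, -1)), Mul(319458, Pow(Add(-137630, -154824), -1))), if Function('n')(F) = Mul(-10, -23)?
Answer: Rational(-58306445177, 53346972821) ≈ -1.0930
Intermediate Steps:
Function('n')(F) = 230
Add(Mul(Function('n')(-281), Pow(-364823, -1)), Mul(319458, Pow(Add(-137630, -154824), -1))) = Add(Mul(230, Pow(-364823, -1)), Mul(319458, Pow(Add(-137630, -154824), -1))) = Add(Mul(230, Rational(-1, 364823)), Mul(319458, Pow(-292454, -1))) = Add(Rational(-230, 364823), Mul(319458, Rational(-1, 292454))) = Add(Rational(-230, 364823), Rational(-159729, 146227)) = Rational(-58306445177, 53346972821)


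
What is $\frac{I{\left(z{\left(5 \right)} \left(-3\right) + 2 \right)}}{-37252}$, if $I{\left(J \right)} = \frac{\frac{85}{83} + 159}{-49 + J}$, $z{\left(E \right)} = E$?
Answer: $\frac{6641}{95849396} \approx 6.9286 \cdot 10^{-5}$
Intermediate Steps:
$I{\left(J \right)} = \frac{13282}{83 \left(-49 + J\right)}$ ($I{\left(J \right)} = \frac{85 \cdot \frac{1}{83} + 159}{-49 + J} = \frac{\frac{85}{83} + 159}{-49 + J} = \frac{13282}{83 \left(-49 + J\right)}$)
$\frac{I{\left(z{\left(5 \right)} \left(-3\right) + 2 \right)}}{-37252} = \frac{\frac{13282}{83} \frac{1}{-49 + \left(5 \left(-3\right) + 2\right)}}{-37252} = \frac{13282}{83 \left(-49 + \left(-15 + 2\right)\right)} \left(- \frac{1}{37252}\right) = \frac{13282}{83 \left(-49 - 13\right)} \left(- \frac{1}{37252}\right) = \frac{13282}{83 \left(-62\right)} \left(- \frac{1}{37252}\right) = \frac{13282}{83} \left(- \frac{1}{62}\right) \left(- \frac{1}{37252}\right) = \left(- \frac{6641}{2573}\right) \left(- \frac{1}{37252}\right) = \frac{6641}{95849396}$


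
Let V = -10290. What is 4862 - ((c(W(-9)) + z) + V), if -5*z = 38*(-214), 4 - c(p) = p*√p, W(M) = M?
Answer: 67608/5 - 27*I ≈ 13522.0 - 27.0*I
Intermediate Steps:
c(p) = 4 - p^(3/2) (c(p) = 4 - p*√p = 4 - p^(3/2))
z = 8132/5 (z = -38*(-214)/5 = -⅕*(-8132) = 8132/5 ≈ 1626.4)
4862 - ((c(W(-9)) + z) + V) = 4862 - (((4 - (-9)^(3/2)) + 8132/5) - 10290) = 4862 - (((4 - (-27)*I) + 8132/5) - 10290) = 4862 - (((4 + 27*I) + 8132/5) - 10290) = 4862 - ((8152/5 + 27*I) - 10290) = 4862 - (-43298/5 + 27*I) = 4862 + (43298/5 - 27*I) = 67608/5 - 27*I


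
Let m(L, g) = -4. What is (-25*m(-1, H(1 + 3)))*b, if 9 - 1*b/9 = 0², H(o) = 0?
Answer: 8100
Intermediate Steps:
b = 81 (b = 81 - 9*0² = 81 - 9*0 = 81 + 0 = 81)
(-25*m(-1, H(1 + 3)))*b = -25*(-4)*81 = 100*81 = 8100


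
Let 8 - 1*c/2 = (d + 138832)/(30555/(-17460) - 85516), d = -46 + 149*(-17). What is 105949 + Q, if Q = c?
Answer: 36248643539/342071 ≈ 1.0597e+5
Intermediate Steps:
d = -2579 (d = -46 - 2533 = -2579)
c = 6563160/342071 (c = 16 - 2*(-2579 + 138832)/(30555/(-17460) - 85516) = 16 - 272506/(30555*(-1/17460) - 85516) = 16 - 272506/(-7/4 - 85516) = 16 - 272506/(-342071/4) = 16 - 272506*(-4)/342071 = 16 - 2*(-545012/342071) = 16 + 1090024/342071 = 6563160/342071 ≈ 19.187)
Q = 6563160/342071 ≈ 19.187
105949 + Q = 105949 + 6563160/342071 = 36248643539/342071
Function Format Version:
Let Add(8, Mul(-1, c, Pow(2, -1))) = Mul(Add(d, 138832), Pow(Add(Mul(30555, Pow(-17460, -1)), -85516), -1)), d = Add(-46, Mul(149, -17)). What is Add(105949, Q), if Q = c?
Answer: Rational(36248643539, 342071) ≈ 1.0597e+5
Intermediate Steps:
d = -2579 (d = Add(-46, -2533) = -2579)
c = Rational(6563160, 342071) (c = Add(16, Mul(-2, Mul(Add(-2579, 138832), Pow(Add(Mul(30555, Pow(-17460, -1)), -85516), -1)))) = Add(16, Mul(-2, Mul(136253, Pow(Add(Mul(30555, Rational(-1, 17460)), -85516), -1)))) = Add(16, Mul(-2, Mul(136253, Pow(Add(Rational(-7, 4), -85516), -1)))) = Add(16, Mul(-2, Mul(136253, Pow(Rational(-342071, 4), -1)))) = Add(16, Mul(-2, Mul(136253, Rational(-4, 342071)))) = Add(16, Mul(-2, Rational(-545012, 342071))) = Add(16, Rational(1090024, 342071)) = Rational(6563160, 342071) ≈ 19.187)
Q = Rational(6563160, 342071) ≈ 19.187
Add(105949, Q) = Add(105949, Rational(6563160, 342071)) = Rational(36248643539, 342071)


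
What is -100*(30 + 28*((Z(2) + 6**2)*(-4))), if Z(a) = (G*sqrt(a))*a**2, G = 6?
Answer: 400200 + 268800*sqrt(2) ≈ 7.8034e+5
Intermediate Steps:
Z(a) = 6*a**(5/2) (Z(a) = (6*sqrt(a))*a**2 = 6*a**(5/2))
-100*(30 + 28*((Z(2) + 6**2)*(-4))) = -100*(30 + 28*((6*2**(5/2) + 6**2)*(-4))) = -100*(30 + 28*((6*(4*sqrt(2)) + 36)*(-4))) = -100*(30 + 28*((24*sqrt(2) + 36)*(-4))) = -100*(30 + 28*((36 + 24*sqrt(2))*(-4))) = -100*(30 + 28*(-144 - 96*sqrt(2))) = -100*(30 + (-4032 - 2688*sqrt(2))) = -100*(-4002 - 2688*sqrt(2)) = 400200 + 268800*sqrt(2)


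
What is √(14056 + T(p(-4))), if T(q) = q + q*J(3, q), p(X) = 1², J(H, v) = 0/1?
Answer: √14057 ≈ 118.56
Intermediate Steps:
J(H, v) = 0 (J(H, v) = 0*1 = 0)
p(X) = 1
T(q) = q (T(q) = q + q*0 = q + 0 = q)
√(14056 + T(p(-4))) = √(14056 + 1) = √14057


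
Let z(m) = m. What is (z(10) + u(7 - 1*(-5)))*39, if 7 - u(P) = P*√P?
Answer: 663 - 936*√3 ≈ -958.20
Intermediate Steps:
u(P) = 7 - P^(3/2) (u(P) = 7 - P*√P = 7 - P^(3/2))
(z(10) + u(7 - 1*(-5)))*39 = (10 + (7 - (7 - 1*(-5))^(3/2)))*39 = (10 + (7 - (7 + 5)^(3/2)))*39 = (10 + (7 - 12^(3/2)))*39 = (10 + (7 - 24*√3))*39 = (17 - 24*√3)*39 = 663 - 936*√3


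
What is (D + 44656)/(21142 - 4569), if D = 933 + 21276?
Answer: 66865/16573 ≈ 4.0346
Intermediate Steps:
D = 22209
(D + 44656)/(21142 - 4569) = (22209 + 44656)/(21142 - 4569) = 66865/16573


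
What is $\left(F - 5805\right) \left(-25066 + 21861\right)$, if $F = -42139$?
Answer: $153660520$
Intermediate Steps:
$\left(F - 5805\right) \left(-25066 + 21861\right) = \left(-42139 - 5805\right) \left(-25066 + 21861\right) = \left(-47944\right) \left(-3205\right) = 153660520$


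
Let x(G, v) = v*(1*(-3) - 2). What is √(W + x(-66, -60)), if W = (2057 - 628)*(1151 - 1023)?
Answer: 2*√45803 ≈ 428.03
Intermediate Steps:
x(G, v) = -5*v (x(G, v) = v*(-3 - 2) = v*(-5) = -5*v)
W = 182912 (W = 1429*128 = 182912)
√(W + x(-66, -60)) = √(182912 - 5*(-60)) = √(182912 + 300) = √183212 = 2*√45803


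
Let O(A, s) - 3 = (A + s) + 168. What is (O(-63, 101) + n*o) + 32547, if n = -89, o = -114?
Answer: 42902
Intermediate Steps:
O(A, s) = 171 + A + s (O(A, s) = 3 + ((A + s) + 168) = 3 + (168 + A + s) = 171 + A + s)
(O(-63, 101) + n*o) + 32547 = ((171 - 63 + 101) - 89*(-114)) + 32547 = (209 + 10146) + 32547 = 10355 + 32547 = 42902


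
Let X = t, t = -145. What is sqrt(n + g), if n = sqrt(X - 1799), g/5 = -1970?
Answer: sqrt(-9850 + 18*I*sqrt(6)) ≈ 0.2221 + 99.247*I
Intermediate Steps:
g = -9850 (g = 5*(-1970) = -9850)
X = -145
n = 18*I*sqrt(6) (n = sqrt(-145 - 1799) = sqrt(-1944) = 18*I*sqrt(6) ≈ 44.091*I)
sqrt(n + g) = sqrt(18*I*sqrt(6) - 9850) = sqrt(-9850 + 18*I*sqrt(6))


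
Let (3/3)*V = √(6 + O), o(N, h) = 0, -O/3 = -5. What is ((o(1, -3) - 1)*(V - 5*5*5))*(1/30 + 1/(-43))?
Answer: 325/258 - 13*√21/1290 ≈ 1.2135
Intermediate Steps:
O = 15 (O = -3*(-5) = 15)
V = √21 (V = √(6 + 15) = √21 ≈ 4.5826)
((o(1, -3) - 1)*(V - 5*5*5))*(1/30 + 1/(-43)) = ((0 - 1)*(√21 - 5*5*5))*(1/30 + 1/(-43)) = (-(√21 - 25*5))*(1/30 - 1/43) = -(√21 - 125)*(13/1290) = -(-125 + √21)*(13/1290) = (125 - √21)*(13/1290) = 325/258 - 13*√21/1290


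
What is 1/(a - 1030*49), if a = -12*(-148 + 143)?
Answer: -1/50410 ≈ -1.9837e-5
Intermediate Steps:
a = 60 (a = -12*(-5) = 60)
1/(a - 1030*49) = 1/(60 - 1030*49) = 1/(60 - 50470) = 1/(-50410) = -1/50410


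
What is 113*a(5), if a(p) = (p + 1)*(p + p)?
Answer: 6780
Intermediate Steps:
a(p) = 2*p*(1 + p) (a(p) = (1 + p)*(2*p) = 2*p*(1 + p))
113*a(5) = 113*(2*5*(1 + 5)) = 113*(2*5*6) = 113*60 = 6780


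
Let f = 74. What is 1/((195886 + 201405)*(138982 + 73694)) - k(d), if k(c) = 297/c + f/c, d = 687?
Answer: -3483041191661/6449728567988 ≈ -0.54003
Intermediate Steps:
k(c) = 371/c (k(c) = 297/c + 74/c = 371/c)
1/((195886 + 201405)*(138982 + 73694)) - k(d) = 1/((195886 + 201405)*(138982 + 73694)) - 371/687 = 1/(397291*212676) - 371/687 = 1/84494260716 - 1*371/687 = 1/84494260716 - 371/687 = -3483041191661/6449728567988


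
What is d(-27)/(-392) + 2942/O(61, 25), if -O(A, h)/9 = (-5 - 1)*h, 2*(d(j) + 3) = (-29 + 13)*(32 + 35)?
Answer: 19193/5400 ≈ 3.5543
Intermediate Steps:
d(j) = -539 (d(j) = -3 + ((-29 + 13)*(32 + 35))/2 = -3 + (-16*67)/2 = -3 + (½)*(-1072) = -3 - 536 = -539)
O(A, h) = 54*h (O(A, h) = -9*(-5 - 1)*h = -(-54)*h = 54*h)
d(-27)/(-392) + 2942/O(61, 25) = -539/(-392) + 2942/((54*25)) = -539*(-1/392) + 2942/1350 = 11/8 + 2942*(1/1350) = 11/8 + 1471/675 = 19193/5400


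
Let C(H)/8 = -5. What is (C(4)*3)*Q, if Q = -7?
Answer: 840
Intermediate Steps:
C(H) = -40 (C(H) = 8*(-5) = -40)
(C(4)*3)*Q = -40*3*(-7) = -120*(-7) = 840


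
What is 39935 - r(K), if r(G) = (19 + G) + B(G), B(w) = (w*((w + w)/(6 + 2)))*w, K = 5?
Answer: 159519/4 ≈ 39880.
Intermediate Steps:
B(w) = w**3/4 (B(w) = (w*((2*w)/8))*w = (w*((2*w)*(1/8)))*w = (w*(w/4))*w = (w**2/4)*w = w**3/4)
r(G) = 19 + G + G**3/4 (r(G) = (19 + G) + G**3/4 = 19 + G + G**3/4)
39935 - r(K) = 39935 - (19 + 5 + (1/4)*5**3) = 39935 - (19 + 5 + (1/4)*125) = 39935 - (19 + 5 + 125/4) = 39935 - 1*221/4 = 39935 - 221/4 = 159519/4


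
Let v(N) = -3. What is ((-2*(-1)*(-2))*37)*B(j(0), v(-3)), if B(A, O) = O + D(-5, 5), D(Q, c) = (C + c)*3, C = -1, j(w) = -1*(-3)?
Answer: -1332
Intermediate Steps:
j(w) = 3
D(Q, c) = -3 + 3*c (D(Q, c) = (-1 + c)*3 = -3 + 3*c)
B(A, O) = 12 + O (B(A, O) = O + (-3 + 3*5) = O + (-3 + 15) = O + 12 = 12 + O)
((-2*(-1)*(-2))*37)*B(j(0), v(-3)) = ((-2*(-1)*(-2))*37)*(12 - 3) = ((2*(-2))*37)*9 = -4*37*9 = -148*9 = -1332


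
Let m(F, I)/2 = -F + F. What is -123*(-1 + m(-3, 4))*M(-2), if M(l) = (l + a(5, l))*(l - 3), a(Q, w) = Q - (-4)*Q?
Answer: -14145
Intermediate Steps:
a(Q, w) = 5*Q (a(Q, w) = Q + 4*Q = 5*Q)
m(F, I) = 0 (m(F, I) = 2*(-F + F) = 2*0 = 0)
M(l) = (-3 + l)*(25 + l) (M(l) = (l + 5*5)*(l - 3) = (l + 25)*(-3 + l) = (25 + l)*(-3 + l) = (-3 + l)*(25 + l))
-123*(-1 + m(-3, 4))*M(-2) = -123*(-1 + 0)*(-75 + (-2)**2 + 22*(-2)) = -(-123)*(-75 + 4 - 44) = -(-123)*(-115) = -123*115 = -14145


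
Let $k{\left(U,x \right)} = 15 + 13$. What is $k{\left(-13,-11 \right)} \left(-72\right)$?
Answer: $-2016$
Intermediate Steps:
$k{\left(U,x \right)} = 28$
$k{\left(-13,-11 \right)} \left(-72\right) = 28 \left(-72\right) = -2016$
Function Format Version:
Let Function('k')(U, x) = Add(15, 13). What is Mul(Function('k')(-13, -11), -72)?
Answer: -2016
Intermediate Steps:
Function('k')(U, x) = 28
Mul(Function('k')(-13, -11), -72) = Mul(28, -72) = -2016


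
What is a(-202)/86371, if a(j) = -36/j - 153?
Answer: -15435/8723471 ≈ -0.0017694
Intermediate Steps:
a(j) = -153 - 36/j
a(-202)/86371 = (-153 - 36/(-202))/86371 = (-153 - 36*(-1/202))*(1/86371) = (-153 + 18/101)*(1/86371) = -15435/101*1/86371 = -15435/8723471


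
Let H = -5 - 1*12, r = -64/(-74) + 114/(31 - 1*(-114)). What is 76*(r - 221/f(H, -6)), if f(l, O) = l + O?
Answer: 105594324/123395 ≈ 855.74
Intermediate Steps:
r = 8858/5365 (r = -64*(-1/74) + 114/(31 + 114) = 32/37 + 114/145 = 8858/5365 ≈ 1.6511)
H = -17 (H = -5 - 12 = -17)
f(l, O) = O + l
76*(r - 221/f(H, -6)) = 76*(8858/5365 - 221/(-6 - 17)) = 76*(8858/5365 - 221/(-23)) = 76*(8858/5365 - 221*(-1/23)) = 76*(8858/5365 + 221/23) = 76*(1389399/123395) = 105594324/123395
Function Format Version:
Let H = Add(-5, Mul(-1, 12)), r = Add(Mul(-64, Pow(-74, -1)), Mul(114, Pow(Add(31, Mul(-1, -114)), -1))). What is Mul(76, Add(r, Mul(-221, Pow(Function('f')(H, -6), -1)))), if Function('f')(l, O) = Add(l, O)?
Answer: Rational(105594324, 123395) ≈ 855.74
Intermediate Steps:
r = Rational(8858, 5365) (r = Add(Mul(-64, Rational(-1, 74)), Mul(114, Pow(Add(31, 114), -1))) = Add(Rational(32, 37), Mul(114, Pow(145, -1))) = Add(Rational(32, 37), Mul(114, Rational(1, 145))) = Add(Rational(32, 37), Rational(114, 145)) = Rational(8858, 5365) ≈ 1.6511)
H = -17 (H = Add(-5, -12) = -17)
Function('f')(l, O) = Add(O, l)
Mul(76, Add(r, Mul(-221, Pow(Function('f')(H, -6), -1)))) = Mul(76, Add(Rational(8858, 5365), Mul(-221, Pow(Add(-6, -17), -1)))) = Mul(76, Add(Rational(8858, 5365), Mul(-221, Pow(-23, -1)))) = Mul(76, Add(Rational(8858, 5365), Mul(-221, Rational(-1, 23)))) = Mul(76, Add(Rational(8858, 5365), Rational(221, 23))) = Mul(76, Rational(1389399, 123395)) = Rational(105594324, 123395)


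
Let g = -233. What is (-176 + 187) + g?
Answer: -222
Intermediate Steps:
(-176 + 187) + g = (-176 + 187) - 233 = 11 - 233 = -222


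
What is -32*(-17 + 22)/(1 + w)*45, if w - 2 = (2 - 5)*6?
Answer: 480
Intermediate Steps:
w = -16 (w = 2 + (2 - 5)*6 = 2 - 3*6 = 2 - 18 = -16)
-32*(-17 + 22)/(1 + w)*45 = -32*(-17 + 22)/(1 - 16)*45 = -160/(-15)*45 = -160*(-1)/15*45 = -32*(-⅓)*45 = (32/3)*45 = 480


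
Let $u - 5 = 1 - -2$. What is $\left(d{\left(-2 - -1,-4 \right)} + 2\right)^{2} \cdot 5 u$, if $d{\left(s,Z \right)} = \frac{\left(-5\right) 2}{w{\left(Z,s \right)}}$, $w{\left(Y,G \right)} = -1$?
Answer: $5760$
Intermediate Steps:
$d{\left(s,Z \right)} = 10$ ($d{\left(s,Z \right)} = \frac{\left(-5\right) 2}{-1} = \left(-10\right) \left(-1\right) = 10$)
$u = 8$ ($u = 5 + \left(1 - -2\right) = 5 + \left(1 + 2\right) = 5 + 3 = 8$)
$\left(d{\left(-2 - -1,-4 \right)} + 2\right)^{2} \cdot 5 u = \left(10 + 2\right)^{2} \cdot 5 \cdot 8 = 12^{2} \cdot 5 \cdot 8 = 144 \cdot 5 \cdot 8 = 720 \cdot 8 = 5760$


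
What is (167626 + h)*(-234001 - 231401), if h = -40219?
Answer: -59295472614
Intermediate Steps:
(167626 + h)*(-234001 - 231401) = (167626 - 40219)*(-234001 - 231401) = 127407*(-465402) = -59295472614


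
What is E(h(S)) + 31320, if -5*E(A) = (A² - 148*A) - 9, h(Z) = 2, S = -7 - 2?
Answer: 156901/5 ≈ 31380.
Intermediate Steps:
S = -9
E(A) = 9/5 - A²/5 + 148*A/5 (E(A) = -((A² - 148*A) - 9)/5 = -(-9 + A² - 148*A)/5 = 9/5 - A²/5 + 148*A/5)
E(h(S)) + 31320 = (9/5 - ⅕*2² + (148/5)*2) + 31320 = (9/5 - ⅕*4 + 296/5) + 31320 = (9/5 - ⅘ + 296/5) + 31320 = 301/5 + 31320 = 156901/5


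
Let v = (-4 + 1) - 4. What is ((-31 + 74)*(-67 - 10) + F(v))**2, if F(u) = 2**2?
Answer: 10936249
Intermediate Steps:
v = -7 (v = -3 - 4 = -7)
F(u) = 4
((-31 + 74)*(-67 - 10) + F(v))**2 = ((-31 + 74)*(-67 - 10) + 4)**2 = (43*(-77) + 4)**2 = (-3311 + 4)**2 = (-3307)**2 = 10936249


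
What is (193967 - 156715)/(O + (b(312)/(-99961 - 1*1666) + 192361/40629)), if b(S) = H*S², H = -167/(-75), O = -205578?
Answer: -3845340850587900/21220537871050939 ≈ -0.18121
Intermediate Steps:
H = 167/75 (H = -167*(-1/75) = 167/75 ≈ 2.2267)
b(S) = 167*S²/75
(193967 - 156715)/(O + (b(312)/(-99961 - 1*1666) + 192361/40629)) = (193967 - 156715)/(-205578 + (((167/75)*312²)/(-99961 - 1*1666) + 192361/40629)) = 37252/(-205578 + (((167/75)*97344)/(-99961 - 1666) + 192361*(1/40629))) = 37252/(-205578 + ((5418816/25)/(-101627) + 192361/40629)) = 37252/(-205578 + ((5418816/25)*(-1/101627) + 192361/40629)) = 37252/(-205578 + (-5418816/2540675 + 192361/40629)) = 37252/(-205578 + 268565708411/103225084575) = 37252/(-21220537871050939/103225084575) = 37252*(-103225084575/21220537871050939) = -3845340850587900/21220537871050939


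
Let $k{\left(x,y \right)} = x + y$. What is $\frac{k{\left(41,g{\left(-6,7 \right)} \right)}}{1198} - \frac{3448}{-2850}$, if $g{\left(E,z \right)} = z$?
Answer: $\frac{1066876}{853575} \approx 1.2499$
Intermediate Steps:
$\frac{k{\left(41,g{\left(-6,7 \right)} \right)}}{1198} - \frac{3448}{-2850} = \frac{41 + 7}{1198} - \frac{3448}{-2850} = 48 \cdot \frac{1}{1198} - - \frac{1724}{1425} = \frac{24}{599} + \frac{1724}{1425} = \frac{1066876}{853575}$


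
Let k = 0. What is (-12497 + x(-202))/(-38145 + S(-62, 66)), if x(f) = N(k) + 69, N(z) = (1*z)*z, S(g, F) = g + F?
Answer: 12428/38141 ≈ 0.32584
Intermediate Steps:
S(g, F) = F + g
N(z) = z² (N(z) = z*z = z²)
x(f) = 69 (x(f) = 0² + 69 = 0 + 69 = 69)
(-12497 + x(-202))/(-38145 + S(-62, 66)) = (-12497 + 69)/(-38145 + (66 - 62)) = -12428/(-38145 + 4) = -12428/(-38141) = -12428*(-1/38141) = 12428/38141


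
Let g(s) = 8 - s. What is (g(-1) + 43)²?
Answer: 2704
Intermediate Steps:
(g(-1) + 43)² = ((8 - 1*(-1)) + 43)² = ((8 + 1) + 43)² = (9 + 43)² = 52² = 2704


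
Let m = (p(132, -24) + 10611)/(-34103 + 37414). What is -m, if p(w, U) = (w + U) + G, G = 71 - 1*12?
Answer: -10778/3311 ≈ -3.2552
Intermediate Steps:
G = 59 (G = 71 - 12 = 59)
p(w, U) = 59 + U + w (p(w, U) = (w + U) + 59 = (U + w) + 59 = 59 + U + w)
m = 10778/3311 (m = ((59 - 24 + 132) + 10611)/(-34103 + 37414) = (167 + 10611)/3311 = 10778*(1/3311) = 10778/3311 ≈ 3.2552)
-m = -1*10778/3311 = -10778/3311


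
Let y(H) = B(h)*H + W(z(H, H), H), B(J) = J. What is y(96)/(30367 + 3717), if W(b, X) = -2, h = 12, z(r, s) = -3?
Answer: 575/17042 ≈ 0.033740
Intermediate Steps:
y(H) = -2 + 12*H (y(H) = 12*H - 2 = -2 + 12*H)
y(96)/(30367 + 3717) = (-2 + 12*96)/(30367 + 3717) = (-2 + 1152)/34084 = 1150*(1/34084) = 575/17042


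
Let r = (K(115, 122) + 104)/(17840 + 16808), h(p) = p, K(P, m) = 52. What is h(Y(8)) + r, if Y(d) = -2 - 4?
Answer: -51933/8662 ≈ -5.9955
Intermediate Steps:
Y(d) = -6
r = 39/8662 (r = (52 + 104)/(17840 + 16808) = 156/34648 = 156*(1/34648) = 39/8662 ≈ 0.0045024)
h(Y(8)) + r = -6 + 39/8662 = -51933/8662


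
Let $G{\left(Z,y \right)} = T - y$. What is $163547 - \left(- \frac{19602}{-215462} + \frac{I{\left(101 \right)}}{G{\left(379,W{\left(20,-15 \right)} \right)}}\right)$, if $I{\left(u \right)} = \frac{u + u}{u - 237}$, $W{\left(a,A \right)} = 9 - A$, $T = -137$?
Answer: $\frac{192893589988257}{1179438988} \approx 1.6355 \cdot 10^{5}$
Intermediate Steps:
$G{\left(Z,y \right)} = -137 - y$
$I{\left(u \right)} = \frac{2 u}{-237 + u}$
$163547 - \left(- \frac{19602}{-215462} + \frac{I{\left(101 \right)}}{G{\left(379,W{\left(20,-15 \right)} \right)}}\right) = 163547 - \left(- \frac{19602}{-215462} + \frac{2 \cdot 101 \frac{1}{-237 + 101}}{-137 - \left(9 - -15\right)}\right) = 163547 - \left(\left(-19602\right) \left(- \frac{1}{215462}\right) + \frac{2 \cdot 101 \frac{1}{-136}}{-137 - \left(9 + 15\right)}\right) = 163547 - \left(\frac{9801}{107731} + \frac{2 \cdot 101 \left(- \frac{1}{136}\right)}{-137 - 24}\right) = 163547 - \left(\frac{9801}{107731} - \frac{101}{68 \left(-137 - 24\right)}\right) = 163547 - \left(\frac{9801}{107731} - \frac{101}{68 \left(-161\right)}\right) = 163547 - \left(\frac{9801}{107731} - - \frac{101}{10948}\right) = 163547 - \left(\frac{9801}{107731} + \frac{101}{10948}\right) = 163547 - \frac{118182179}{1179438988} = \frac{192893589988257}{1179438988}$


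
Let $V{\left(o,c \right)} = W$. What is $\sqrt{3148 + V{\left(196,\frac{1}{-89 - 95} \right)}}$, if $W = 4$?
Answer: $4 \sqrt{197} \approx 56.143$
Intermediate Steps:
$V{\left(o,c \right)} = 4$
$\sqrt{3148 + V{\left(196,\frac{1}{-89 - 95} \right)}} = \sqrt{3148 + 4} = \sqrt{3152} = 4 \sqrt{197}$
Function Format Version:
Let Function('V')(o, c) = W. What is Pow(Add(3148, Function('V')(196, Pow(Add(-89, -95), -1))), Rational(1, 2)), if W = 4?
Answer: Mul(4, Pow(197, Rational(1, 2))) ≈ 56.143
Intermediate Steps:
Function('V')(o, c) = 4
Pow(Add(3148, Function('V')(196, Pow(Add(-89, -95), -1))), Rational(1, 2)) = Pow(Add(3148, 4), Rational(1, 2)) = Pow(3152, Rational(1, 2)) = Mul(4, Pow(197, Rational(1, 2)))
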